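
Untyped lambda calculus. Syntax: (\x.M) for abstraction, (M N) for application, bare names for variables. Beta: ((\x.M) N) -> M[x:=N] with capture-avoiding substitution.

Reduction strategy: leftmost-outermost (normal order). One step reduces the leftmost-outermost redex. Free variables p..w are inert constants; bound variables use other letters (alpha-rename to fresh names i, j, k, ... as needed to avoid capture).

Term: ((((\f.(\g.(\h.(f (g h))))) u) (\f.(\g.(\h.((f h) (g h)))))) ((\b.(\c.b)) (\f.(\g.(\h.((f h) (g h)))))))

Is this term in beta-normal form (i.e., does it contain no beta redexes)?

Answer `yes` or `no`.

Term: ((((\f.(\g.(\h.(f (g h))))) u) (\f.(\g.(\h.((f h) (g h)))))) ((\b.(\c.b)) (\f.(\g.(\h.((f h) (g h)))))))
Found 2 beta redex(es).

Answer: no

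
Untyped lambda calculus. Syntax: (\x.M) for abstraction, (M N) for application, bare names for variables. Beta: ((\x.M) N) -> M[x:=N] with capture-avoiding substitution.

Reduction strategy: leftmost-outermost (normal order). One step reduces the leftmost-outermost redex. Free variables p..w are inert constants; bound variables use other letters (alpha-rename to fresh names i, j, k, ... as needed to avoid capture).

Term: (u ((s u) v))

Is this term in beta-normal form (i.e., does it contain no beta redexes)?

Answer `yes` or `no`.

Term: (u ((s u) v))
No beta redexes found.

Answer: yes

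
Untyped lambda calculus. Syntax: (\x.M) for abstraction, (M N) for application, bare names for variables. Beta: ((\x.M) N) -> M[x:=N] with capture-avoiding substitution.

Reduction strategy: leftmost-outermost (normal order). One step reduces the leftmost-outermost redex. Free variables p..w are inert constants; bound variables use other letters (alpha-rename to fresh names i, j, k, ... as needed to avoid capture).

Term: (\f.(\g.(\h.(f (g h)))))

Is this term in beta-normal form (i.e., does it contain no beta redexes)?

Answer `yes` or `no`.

Answer: yes

Derivation:
Term: (\f.(\g.(\h.(f (g h)))))
No beta redexes found.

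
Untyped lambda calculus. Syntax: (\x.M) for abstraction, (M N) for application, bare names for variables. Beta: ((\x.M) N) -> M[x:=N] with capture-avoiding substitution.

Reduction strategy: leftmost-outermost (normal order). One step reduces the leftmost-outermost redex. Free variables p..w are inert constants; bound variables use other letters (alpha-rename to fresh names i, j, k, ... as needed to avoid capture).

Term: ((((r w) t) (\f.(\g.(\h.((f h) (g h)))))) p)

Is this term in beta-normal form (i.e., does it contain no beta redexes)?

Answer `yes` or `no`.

Answer: yes

Derivation:
Term: ((((r w) t) (\f.(\g.(\h.((f h) (g h)))))) p)
No beta redexes found.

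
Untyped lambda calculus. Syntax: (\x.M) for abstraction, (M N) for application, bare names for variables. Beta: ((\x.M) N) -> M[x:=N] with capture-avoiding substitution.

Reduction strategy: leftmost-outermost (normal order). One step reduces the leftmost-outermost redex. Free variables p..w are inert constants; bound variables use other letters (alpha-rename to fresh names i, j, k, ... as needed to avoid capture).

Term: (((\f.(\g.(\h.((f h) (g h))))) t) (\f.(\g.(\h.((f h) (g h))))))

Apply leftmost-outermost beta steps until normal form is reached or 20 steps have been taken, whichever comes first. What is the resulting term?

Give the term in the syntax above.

Answer: (\h.((t h) (\g.(\i.((h i) (g i))))))

Derivation:
Step 0: (((\f.(\g.(\h.((f h) (g h))))) t) (\f.(\g.(\h.((f h) (g h))))))
Step 1: ((\g.(\h.((t h) (g h)))) (\f.(\g.(\h.((f h) (g h))))))
Step 2: (\h.((t h) ((\f.(\g.(\h.((f h) (g h))))) h)))
Step 3: (\h.((t h) (\g.(\i.((h i) (g i))))))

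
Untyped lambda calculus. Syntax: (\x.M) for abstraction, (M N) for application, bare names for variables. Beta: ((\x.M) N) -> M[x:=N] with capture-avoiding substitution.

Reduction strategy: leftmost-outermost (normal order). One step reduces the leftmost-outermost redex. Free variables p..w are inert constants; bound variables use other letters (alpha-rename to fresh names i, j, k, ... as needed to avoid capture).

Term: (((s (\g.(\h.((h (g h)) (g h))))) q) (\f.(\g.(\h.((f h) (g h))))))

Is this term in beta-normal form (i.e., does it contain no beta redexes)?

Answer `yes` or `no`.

Answer: yes

Derivation:
Term: (((s (\g.(\h.((h (g h)) (g h))))) q) (\f.(\g.(\h.((f h) (g h))))))
No beta redexes found.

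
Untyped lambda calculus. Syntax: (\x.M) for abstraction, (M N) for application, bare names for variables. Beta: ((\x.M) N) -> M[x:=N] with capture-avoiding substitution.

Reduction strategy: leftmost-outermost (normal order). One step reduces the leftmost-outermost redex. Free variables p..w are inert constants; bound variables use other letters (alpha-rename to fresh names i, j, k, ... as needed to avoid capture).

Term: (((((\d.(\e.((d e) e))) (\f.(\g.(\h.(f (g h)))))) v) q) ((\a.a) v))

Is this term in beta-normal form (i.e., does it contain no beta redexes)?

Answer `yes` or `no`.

Term: (((((\d.(\e.((d e) e))) (\f.(\g.(\h.(f (g h)))))) v) q) ((\a.a) v))
Found 2 beta redex(es).

Answer: no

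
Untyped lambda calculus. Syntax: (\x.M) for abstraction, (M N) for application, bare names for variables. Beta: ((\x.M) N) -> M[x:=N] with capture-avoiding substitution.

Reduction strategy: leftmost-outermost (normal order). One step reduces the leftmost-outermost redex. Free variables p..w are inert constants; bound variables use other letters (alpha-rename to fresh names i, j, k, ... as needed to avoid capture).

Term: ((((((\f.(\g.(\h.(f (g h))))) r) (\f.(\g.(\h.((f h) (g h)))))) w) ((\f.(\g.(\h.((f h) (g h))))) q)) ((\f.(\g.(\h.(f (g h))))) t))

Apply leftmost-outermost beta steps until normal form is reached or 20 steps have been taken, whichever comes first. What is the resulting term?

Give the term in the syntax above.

Answer: (((r (\g.(\h.((w h) (g h))))) (\g.(\h.((q h) (g h))))) (\g.(\h.(t (g h)))))

Derivation:
Step 0: ((((((\f.(\g.(\h.(f (g h))))) r) (\f.(\g.(\h.((f h) (g h)))))) w) ((\f.(\g.(\h.((f h) (g h))))) q)) ((\f.(\g.(\h.(f (g h))))) t))
Step 1: (((((\g.(\h.(r (g h)))) (\f.(\g.(\h.((f h) (g h)))))) w) ((\f.(\g.(\h.((f h) (g h))))) q)) ((\f.(\g.(\h.(f (g h))))) t))
Step 2: ((((\h.(r ((\f.(\g.(\h.((f h) (g h))))) h))) w) ((\f.(\g.(\h.((f h) (g h))))) q)) ((\f.(\g.(\h.(f (g h))))) t))
Step 3: (((r ((\f.(\g.(\h.((f h) (g h))))) w)) ((\f.(\g.(\h.((f h) (g h))))) q)) ((\f.(\g.(\h.(f (g h))))) t))
Step 4: (((r (\g.(\h.((w h) (g h))))) ((\f.(\g.(\h.((f h) (g h))))) q)) ((\f.(\g.(\h.(f (g h))))) t))
Step 5: (((r (\g.(\h.((w h) (g h))))) (\g.(\h.((q h) (g h))))) ((\f.(\g.(\h.(f (g h))))) t))
Step 6: (((r (\g.(\h.((w h) (g h))))) (\g.(\h.((q h) (g h))))) (\g.(\h.(t (g h)))))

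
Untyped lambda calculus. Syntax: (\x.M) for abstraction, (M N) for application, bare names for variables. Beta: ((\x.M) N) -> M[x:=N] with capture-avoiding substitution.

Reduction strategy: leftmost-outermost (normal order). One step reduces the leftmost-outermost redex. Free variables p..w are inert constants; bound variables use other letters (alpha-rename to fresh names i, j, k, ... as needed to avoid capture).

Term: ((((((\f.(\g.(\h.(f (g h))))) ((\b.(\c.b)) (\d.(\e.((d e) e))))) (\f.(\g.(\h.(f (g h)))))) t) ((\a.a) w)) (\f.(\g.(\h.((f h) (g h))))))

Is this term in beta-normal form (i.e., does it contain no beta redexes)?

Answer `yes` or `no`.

Term: ((((((\f.(\g.(\h.(f (g h))))) ((\b.(\c.b)) (\d.(\e.((d e) e))))) (\f.(\g.(\h.(f (g h)))))) t) ((\a.a) w)) (\f.(\g.(\h.((f h) (g h))))))
Found 3 beta redex(es).

Answer: no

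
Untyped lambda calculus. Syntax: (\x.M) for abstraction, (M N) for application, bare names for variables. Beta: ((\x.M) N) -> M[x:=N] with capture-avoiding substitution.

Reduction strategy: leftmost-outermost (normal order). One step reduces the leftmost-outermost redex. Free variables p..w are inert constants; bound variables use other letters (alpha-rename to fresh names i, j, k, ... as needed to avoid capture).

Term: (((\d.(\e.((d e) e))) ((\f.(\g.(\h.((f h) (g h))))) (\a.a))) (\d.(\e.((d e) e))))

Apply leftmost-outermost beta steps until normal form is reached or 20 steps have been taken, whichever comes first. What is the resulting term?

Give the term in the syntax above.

Step 0: (((\d.(\e.((d e) e))) ((\f.(\g.(\h.((f h) (g h))))) (\a.a))) (\d.(\e.((d e) e))))
Step 1: ((\e.((((\f.(\g.(\h.((f h) (g h))))) (\a.a)) e) e)) (\d.(\e.((d e) e))))
Step 2: ((((\f.(\g.(\h.((f h) (g h))))) (\a.a)) (\d.(\e.((d e) e)))) (\d.(\e.((d e) e))))
Step 3: (((\g.(\h.(((\a.a) h) (g h)))) (\d.(\e.((d e) e)))) (\d.(\e.((d e) e))))
Step 4: ((\h.(((\a.a) h) ((\d.(\e.((d e) e))) h))) (\d.(\e.((d e) e))))
Step 5: (((\a.a) (\d.(\e.((d e) e)))) ((\d.(\e.((d e) e))) (\d.(\e.((d e) e)))))
Step 6: ((\d.(\e.((d e) e))) ((\d.(\e.((d e) e))) (\d.(\e.((d e) e)))))
Step 7: (\e.((((\d.(\e.((d e) e))) (\d.(\e.((d e) e)))) e) e))
Step 8: (\e.(((\e.(((\d.(\e.((d e) e))) e) e)) e) e))
Step 9: (\e.((((\d.(\e.((d e) e))) e) e) e))
Step 10: (\e.(((\i.((e i) i)) e) e))
Step 11: (\e.(((e e) e) e))

Answer: (\e.(((e e) e) e))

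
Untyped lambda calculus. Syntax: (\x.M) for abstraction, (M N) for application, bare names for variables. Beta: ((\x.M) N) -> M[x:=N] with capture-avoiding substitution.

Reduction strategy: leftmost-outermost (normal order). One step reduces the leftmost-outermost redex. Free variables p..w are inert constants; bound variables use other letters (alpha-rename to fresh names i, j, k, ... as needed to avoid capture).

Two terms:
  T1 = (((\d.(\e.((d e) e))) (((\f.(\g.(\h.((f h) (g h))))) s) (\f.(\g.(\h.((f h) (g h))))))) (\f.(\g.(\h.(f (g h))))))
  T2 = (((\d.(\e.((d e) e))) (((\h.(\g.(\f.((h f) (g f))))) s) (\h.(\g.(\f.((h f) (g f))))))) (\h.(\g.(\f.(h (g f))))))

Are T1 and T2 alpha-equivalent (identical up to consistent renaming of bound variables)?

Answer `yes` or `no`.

Answer: yes

Derivation:
Term 1: (((\d.(\e.((d e) e))) (((\f.(\g.(\h.((f h) (g h))))) s) (\f.(\g.(\h.((f h) (g h))))))) (\f.(\g.(\h.(f (g h))))))
Term 2: (((\d.(\e.((d e) e))) (((\h.(\g.(\f.((h f) (g f))))) s) (\h.(\g.(\f.((h f) (g f))))))) (\h.(\g.(\f.(h (g f))))))
Alpha-equivalence: compare structure up to binder renaming.
Result: True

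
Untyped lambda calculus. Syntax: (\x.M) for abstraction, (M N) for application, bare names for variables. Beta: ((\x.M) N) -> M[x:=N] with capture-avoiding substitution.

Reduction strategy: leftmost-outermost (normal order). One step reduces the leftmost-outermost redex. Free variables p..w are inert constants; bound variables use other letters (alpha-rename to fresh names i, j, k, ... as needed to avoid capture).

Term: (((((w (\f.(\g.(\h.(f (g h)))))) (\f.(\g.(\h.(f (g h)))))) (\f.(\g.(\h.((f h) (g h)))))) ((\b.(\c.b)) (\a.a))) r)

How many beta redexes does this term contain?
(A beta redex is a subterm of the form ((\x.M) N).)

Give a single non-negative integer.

Term: (((((w (\f.(\g.(\h.(f (g h)))))) (\f.(\g.(\h.(f (g h)))))) (\f.(\g.(\h.((f h) (g h)))))) ((\b.(\c.b)) (\a.a))) r)
  Redex: ((\b.(\c.b)) (\a.a))
Total redexes: 1

Answer: 1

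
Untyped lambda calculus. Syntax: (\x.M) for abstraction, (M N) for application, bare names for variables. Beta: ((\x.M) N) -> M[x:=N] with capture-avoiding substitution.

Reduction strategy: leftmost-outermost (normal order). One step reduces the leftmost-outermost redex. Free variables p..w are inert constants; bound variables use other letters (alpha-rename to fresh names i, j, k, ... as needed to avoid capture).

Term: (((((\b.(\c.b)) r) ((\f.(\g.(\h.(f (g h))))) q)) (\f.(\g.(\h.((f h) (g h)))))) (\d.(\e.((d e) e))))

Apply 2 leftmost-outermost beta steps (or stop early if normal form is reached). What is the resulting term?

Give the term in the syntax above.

Step 0: (((((\b.(\c.b)) r) ((\f.(\g.(\h.(f (g h))))) q)) (\f.(\g.(\h.((f h) (g h)))))) (\d.(\e.((d e) e))))
Step 1: ((((\c.r) ((\f.(\g.(\h.(f (g h))))) q)) (\f.(\g.(\h.((f h) (g h)))))) (\d.(\e.((d e) e))))
Step 2: ((r (\f.(\g.(\h.((f h) (g h)))))) (\d.(\e.((d e) e))))

Answer: ((r (\f.(\g.(\h.((f h) (g h)))))) (\d.(\e.((d e) e))))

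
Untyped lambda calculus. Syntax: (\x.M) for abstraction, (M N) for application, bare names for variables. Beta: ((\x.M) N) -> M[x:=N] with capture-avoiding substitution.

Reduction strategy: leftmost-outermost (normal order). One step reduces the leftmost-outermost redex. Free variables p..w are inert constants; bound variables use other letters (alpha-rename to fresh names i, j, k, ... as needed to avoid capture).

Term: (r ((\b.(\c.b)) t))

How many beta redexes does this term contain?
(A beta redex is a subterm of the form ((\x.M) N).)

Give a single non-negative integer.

Answer: 1

Derivation:
Term: (r ((\b.(\c.b)) t))
  Redex: ((\b.(\c.b)) t)
Total redexes: 1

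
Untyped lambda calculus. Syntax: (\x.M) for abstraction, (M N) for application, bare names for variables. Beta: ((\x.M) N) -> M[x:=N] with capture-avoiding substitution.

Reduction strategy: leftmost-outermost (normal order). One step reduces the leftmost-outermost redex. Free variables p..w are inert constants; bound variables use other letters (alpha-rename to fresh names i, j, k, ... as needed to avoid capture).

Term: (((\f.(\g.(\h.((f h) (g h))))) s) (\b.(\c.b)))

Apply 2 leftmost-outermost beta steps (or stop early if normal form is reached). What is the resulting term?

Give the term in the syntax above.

Answer: (\h.((s h) ((\b.(\c.b)) h)))

Derivation:
Step 0: (((\f.(\g.(\h.((f h) (g h))))) s) (\b.(\c.b)))
Step 1: ((\g.(\h.((s h) (g h)))) (\b.(\c.b)))
Step 2: (\h.((s h) ((\b.(\c.b)) h)))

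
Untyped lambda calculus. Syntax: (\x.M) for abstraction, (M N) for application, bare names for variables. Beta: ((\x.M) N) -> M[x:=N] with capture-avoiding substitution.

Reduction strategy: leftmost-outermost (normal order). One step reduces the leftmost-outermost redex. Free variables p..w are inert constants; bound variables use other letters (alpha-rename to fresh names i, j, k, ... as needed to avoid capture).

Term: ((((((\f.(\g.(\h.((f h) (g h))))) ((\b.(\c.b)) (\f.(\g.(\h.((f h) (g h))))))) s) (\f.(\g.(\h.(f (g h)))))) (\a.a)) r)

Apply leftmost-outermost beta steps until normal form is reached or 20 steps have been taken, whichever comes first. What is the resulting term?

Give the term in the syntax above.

Step 0: ((((((\f.(\g.(\h.((f h) (g h))))) ((\b.(\c.b)) (\f.(\g.(\h.((f h) (g h))))))) s) (\f.(\g.(\h.(f (g h)))))) (\a.a)) r)
Step 1: (((((\g.(\h.((((\b.(\c.b)) (\f.(\g.(\h.((f h) (g h)))))) h) (g h)))) s) (\f.(\g.(\h.(f (g h)))))) (\a.a)) r)
Step 2: ((((\h.((((\b.(\c.b)) (\f.(\g.(\h.((f h) (g h)))))) h) (s h))) (\f.(\g.(\h.(f (g h)))))) (\a.a)) r)
Step 3: ((((((\b.(\c.b)) (\f.(\g.(\h.((f h) (g h)))))) (\f.(\g.(\h.(f (g h)))))) (s (\f.(\g.(\h.(f (g h))))))) (\a.a)) r)
Step 4: (((((\c.(\f.(\g.(\h.((f h) (g h)))))) (\f.(\g.(\h.(f (g h)))))) (s (\f.(\g.(\h.(f (g h))))))) (\a.a)) r)
Step 5: ((((\f.(\g.(\h.((f h) (g h))))) (s (\f.(\g.(\h.(f (g h))))))) (\a.a)) r)
Step 6: (((\g.(\h.(((s (\f.(\g.(\h.(f (g h)))))) h) (g h)))) (\a.a)) r)
Step 7: ((\h.(((s (\f.(\g.(\h.(f (g h)))))) h) ((\a.a) h))) r)
Step 8: (((s (\f.(\g.(\h.(f (g h)))))) r) ((\a.a) r))
Step 9: (((s (\f.(\g.(\h.(f (g h)))))) r) r)

Answer: (((s (\f.(\g.(\h.(f (g h)))))) r) r)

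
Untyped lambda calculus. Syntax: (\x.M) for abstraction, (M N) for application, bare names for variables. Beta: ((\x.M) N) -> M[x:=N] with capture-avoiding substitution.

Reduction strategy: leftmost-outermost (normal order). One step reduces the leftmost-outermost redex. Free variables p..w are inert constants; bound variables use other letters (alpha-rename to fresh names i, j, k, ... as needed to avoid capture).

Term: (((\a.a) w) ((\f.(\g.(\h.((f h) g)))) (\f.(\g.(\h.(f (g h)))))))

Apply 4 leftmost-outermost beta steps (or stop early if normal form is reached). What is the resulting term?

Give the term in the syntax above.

Step 0: (((\a.a) w) ((\f.(\g.(\h.((f h) g)))) (\f.(\g.(\h.(f (g h)))))))
Step 1: (w ((\f.(\g.(\h.((f h) g)))) (\f.(\g.(\h.(f (g h)))))))
Step 2: (w (\g.(\h.(((\f.(\g.(\h.(f (g h))))) h) g))))
Step 3: (w (\g.(\h.((\g.(\i.(h (g i)))) g))))
Step 4: (w (\g.(\h.(\i.(h (g i))))))

Answer: (w (\g.(\h.(\i.(h (g i))))))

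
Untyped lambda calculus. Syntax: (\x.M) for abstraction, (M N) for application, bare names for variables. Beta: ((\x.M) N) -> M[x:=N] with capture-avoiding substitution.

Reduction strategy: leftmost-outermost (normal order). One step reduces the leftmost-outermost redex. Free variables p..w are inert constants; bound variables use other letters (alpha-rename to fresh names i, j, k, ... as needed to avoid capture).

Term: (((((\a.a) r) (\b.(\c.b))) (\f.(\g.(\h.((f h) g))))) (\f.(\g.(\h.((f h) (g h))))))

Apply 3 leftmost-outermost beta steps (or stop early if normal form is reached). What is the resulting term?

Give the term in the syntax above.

Step 0: (((((\a.a) r) (\b.(\c.b))) (\f.(\g.(\h.((f h) g))))) (\f.(\g.(\h.((f h) (g h))))))
Step 1: (((r (\b.(\c.b))) (\f.(\g.(\h.((f h) g))))) (\f.(\g.(\h.((f h) (g h))))))
Step 2: (normal form reached)

Answer: (((r (\b.(\c.b))) (\f.(\g.(\h.((f h) g))))) (\f.(\g.(\h.((f h) (g h))))))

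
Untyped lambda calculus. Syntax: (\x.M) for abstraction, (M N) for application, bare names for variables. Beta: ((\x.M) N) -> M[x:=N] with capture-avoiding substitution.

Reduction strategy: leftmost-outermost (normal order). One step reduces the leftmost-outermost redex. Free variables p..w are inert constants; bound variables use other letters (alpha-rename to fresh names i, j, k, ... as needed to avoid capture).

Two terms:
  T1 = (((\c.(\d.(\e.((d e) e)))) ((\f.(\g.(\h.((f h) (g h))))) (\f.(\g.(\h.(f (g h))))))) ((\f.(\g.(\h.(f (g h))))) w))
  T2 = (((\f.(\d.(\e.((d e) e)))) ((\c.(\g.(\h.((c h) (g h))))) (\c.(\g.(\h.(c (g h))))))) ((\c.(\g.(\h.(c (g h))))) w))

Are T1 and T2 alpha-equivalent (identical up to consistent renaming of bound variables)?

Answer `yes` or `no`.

Term 1: (((\c.(\d.(\e.((d e) e)))) ((\f.(\g.(\h.((f h) (g h))))) (\f.(\g.(\h.(f (g h))))))) ((\f.(\g.(\h.(f (g h))))) w))
Term 2: (((\f.(\d.(\e.((d e) e)))) ((\c.(\g.(\h.((c h) (g h))))) (\c.(\g.(\h.(c (g h))))))) ((\c.(\g.(\h.(c (g h))))) w))
Alpha-equivalence: compare structure up to binder renaming.
Result: True

Answer: yes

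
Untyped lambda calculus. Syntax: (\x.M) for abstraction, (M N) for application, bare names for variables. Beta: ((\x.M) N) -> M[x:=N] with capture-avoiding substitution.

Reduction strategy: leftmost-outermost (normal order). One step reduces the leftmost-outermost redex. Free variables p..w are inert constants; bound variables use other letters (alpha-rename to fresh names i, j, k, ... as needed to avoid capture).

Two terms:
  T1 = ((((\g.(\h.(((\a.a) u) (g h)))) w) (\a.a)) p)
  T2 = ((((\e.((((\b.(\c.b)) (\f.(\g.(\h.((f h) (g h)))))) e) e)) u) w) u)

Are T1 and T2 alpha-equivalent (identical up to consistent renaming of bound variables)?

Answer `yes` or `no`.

Term 1: ((((\g.(\h.(((\a.a) u) (g h)))) w) (\a.a)) p)
Term 2: ((((\e.((((\b.(\c.b)) (\f.(\g.(\h.((f h) (g h)))))) e) e)) u) w) u)
Alpha-equivalence: compare structure up to binder renaming.
Result: False

Answer: no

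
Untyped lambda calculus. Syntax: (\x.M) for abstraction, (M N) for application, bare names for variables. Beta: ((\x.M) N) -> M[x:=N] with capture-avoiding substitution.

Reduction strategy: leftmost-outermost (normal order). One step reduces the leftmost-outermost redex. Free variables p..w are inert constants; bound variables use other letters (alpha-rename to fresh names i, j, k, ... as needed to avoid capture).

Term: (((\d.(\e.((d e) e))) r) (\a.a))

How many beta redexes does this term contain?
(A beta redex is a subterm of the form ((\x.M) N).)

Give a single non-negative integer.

Term: (((\d.(\e.((d e) e))) r) (\a.a))
  Redex: ((\d.(\e.((d e) e))) r)
Total redexes: 1

Answer: 1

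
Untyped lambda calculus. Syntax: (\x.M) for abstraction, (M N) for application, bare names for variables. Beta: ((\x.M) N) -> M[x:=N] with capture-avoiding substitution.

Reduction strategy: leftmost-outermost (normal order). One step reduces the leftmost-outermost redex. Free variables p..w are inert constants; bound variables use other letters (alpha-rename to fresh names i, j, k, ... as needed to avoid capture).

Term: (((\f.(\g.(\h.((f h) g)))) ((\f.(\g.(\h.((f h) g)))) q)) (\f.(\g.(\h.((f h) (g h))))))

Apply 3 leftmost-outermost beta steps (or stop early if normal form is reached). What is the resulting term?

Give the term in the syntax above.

Step 0: (((\f.(\g.(\h.((f h) g)))) ((\f.(\g.(\h.((f h) g)))) q)) (\f.(\g.(\h.((f h) (g h))))))
Step 1: ((\g.(\h.((((\f.(\g.(\h.((f h) g)))) q) h) g))) (\f.(\g.(\h.((f h) (g h))))))
Step 2: (\h.((((\f.(\g.(\h.((f h) g)))) q) h) (\f.(\g.(\h.((f h) (g h)))))))
Step 3: (\h.(((\g.(\h.((q h) g))) h) (\f.(\g.(\h.((f h) (g h)))))))

Answer: (\h.(((\g.(\h.((q h) g))) h) (\f.(\g.(\h.((f h) (g h)))))))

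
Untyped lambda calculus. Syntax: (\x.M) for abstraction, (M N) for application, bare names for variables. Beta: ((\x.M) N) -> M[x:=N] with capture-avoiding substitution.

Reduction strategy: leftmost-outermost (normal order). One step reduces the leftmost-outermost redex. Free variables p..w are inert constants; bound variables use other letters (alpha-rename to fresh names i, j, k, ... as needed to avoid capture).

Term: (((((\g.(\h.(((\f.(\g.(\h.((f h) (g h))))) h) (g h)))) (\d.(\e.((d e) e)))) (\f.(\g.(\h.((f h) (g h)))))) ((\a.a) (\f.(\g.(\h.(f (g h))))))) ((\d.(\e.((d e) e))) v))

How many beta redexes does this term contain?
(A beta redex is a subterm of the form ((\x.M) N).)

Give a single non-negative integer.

Answer: 4

Derivation:
Term: (((((\g.(\h.(((\f.(\g.(\h.((f h) (g h))))) h) (g h)))) (\d.(\e.((d e) e)))) (\f.(\g.(\h.((f h) (g h)))))) ((\a.a) (\f.(\g.(\h.(f (g h))))))) ((\d.(\e.((d e) e))) v))
  Redex: ((\g.(\h.(((\f.(\g.(\h.((f h) (g h))))) h) (g h)))) (\d.(\e.((d e) e))))
  Redex: ((\f.(\g.(\h.((f h) (g h))))) h)
  Redex: ((\a.a) (\f.(\g.(\h.(f (g h))))))
  Redex: ((\d.(\e.((d e) e))) v)
Total redexes: 4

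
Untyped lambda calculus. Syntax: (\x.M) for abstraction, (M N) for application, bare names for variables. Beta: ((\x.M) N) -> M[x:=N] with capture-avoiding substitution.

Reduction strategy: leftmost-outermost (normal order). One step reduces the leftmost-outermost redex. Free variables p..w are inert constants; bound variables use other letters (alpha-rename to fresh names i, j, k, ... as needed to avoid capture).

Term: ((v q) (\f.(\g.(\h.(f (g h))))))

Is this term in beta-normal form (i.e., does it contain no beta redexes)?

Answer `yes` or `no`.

Answer: yes

Derivation:
Term: ((v q) (\f.(\g.(\h.(f (g h))))))
No beta redexes found.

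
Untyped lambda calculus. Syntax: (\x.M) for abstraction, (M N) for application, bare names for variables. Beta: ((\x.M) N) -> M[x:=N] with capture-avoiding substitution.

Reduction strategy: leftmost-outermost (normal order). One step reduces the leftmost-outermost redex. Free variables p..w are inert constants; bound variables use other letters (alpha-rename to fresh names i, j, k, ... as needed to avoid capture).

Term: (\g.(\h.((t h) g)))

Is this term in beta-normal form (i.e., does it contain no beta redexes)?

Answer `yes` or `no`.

Term: (\g.(\h.((t h) g)))
No beta redexes found.

Answer: yes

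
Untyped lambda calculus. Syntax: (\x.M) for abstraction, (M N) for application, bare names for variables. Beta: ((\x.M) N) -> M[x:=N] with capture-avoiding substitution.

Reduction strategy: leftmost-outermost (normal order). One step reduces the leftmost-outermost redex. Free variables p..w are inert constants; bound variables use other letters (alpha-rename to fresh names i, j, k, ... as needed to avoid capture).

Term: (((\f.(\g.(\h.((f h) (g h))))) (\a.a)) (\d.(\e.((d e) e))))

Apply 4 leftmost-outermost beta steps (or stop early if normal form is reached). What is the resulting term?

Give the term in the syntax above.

Step 0: (((\f.(\g.(\h.((f h) (g h))))) (\a.a)) (\d.(\e.((d e) e))))
Step 1: ((\g.(\h.(((\a.a) h) (g h)))) (\d.(\e.((d e) e))))
Step 2: (\h.(((\a.a) h) ((\d.(\e.((d e) e))) h)))
Step 3: (\h.(h ((\d.(\e.((d e) e))) h)))
Step 4: (\h.(h (\e.((h e) e))))

Answer: (\h.(h (\e.((h e) e))))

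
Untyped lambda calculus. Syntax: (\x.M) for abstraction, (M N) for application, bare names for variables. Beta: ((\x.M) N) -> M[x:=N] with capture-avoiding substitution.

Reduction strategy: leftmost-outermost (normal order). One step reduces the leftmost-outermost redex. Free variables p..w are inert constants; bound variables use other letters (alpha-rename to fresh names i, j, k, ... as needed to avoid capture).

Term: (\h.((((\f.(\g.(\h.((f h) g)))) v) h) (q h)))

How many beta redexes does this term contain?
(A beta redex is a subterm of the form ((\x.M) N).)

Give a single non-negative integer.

Term: (\h.((((\f.(\g.(\h.((f h) g)))) v) h) (q h)))
  Redex: ((\f.(\g.(\h.((f h) g)))) v)
Total redexes: 1

Answer: 1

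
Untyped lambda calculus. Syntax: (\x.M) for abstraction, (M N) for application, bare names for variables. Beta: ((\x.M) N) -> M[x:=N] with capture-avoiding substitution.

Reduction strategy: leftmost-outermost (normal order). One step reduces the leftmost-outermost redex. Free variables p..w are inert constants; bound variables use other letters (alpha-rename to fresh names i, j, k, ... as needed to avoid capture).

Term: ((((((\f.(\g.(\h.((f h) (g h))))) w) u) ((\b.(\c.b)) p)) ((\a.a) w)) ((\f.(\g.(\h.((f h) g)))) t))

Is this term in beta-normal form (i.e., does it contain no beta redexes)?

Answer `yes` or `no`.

Term: ((((((\f.(\g.(\h.((f h) (g h))))) w) u) ((\b.(\c.b)) p)) ((\a.a) w)) ((\f.(\g.(\h.((f h) g)))) t))
Found 4 beta redex(es).

Answer: no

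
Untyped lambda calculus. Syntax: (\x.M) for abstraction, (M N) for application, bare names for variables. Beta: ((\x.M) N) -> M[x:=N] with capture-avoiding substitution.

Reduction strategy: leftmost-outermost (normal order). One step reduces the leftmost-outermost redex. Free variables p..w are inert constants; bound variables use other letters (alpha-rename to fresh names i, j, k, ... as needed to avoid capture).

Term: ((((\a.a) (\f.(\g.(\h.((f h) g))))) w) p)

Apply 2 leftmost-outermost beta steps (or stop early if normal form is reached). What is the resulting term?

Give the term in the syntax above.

Step 0: ((((\a.a) (\f.(\g.(\h.((f h) g))))) w) p)
Step 1: (((\f.(\g.(\h.((f h) g)))) w) p)
Step 2: ((\g.(\h.((w h) g))) p)

Answer: ((\g.(\h.((w h) g))) p)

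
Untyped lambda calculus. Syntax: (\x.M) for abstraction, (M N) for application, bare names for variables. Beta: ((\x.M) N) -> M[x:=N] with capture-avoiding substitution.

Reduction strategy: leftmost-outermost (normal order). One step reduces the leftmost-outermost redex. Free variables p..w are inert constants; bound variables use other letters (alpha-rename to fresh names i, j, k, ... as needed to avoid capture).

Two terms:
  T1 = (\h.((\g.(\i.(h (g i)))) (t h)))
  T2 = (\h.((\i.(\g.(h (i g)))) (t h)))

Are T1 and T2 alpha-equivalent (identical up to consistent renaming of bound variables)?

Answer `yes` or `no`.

Term 1: (\h.((\g.(\i.(h (g i)))) (t h)))
Term 2: (\h.((\i.(\g.(h (i g)))) (t h)))
Alpha-equivalence: compare structure up to binder renaming.
Result: True

Answer: yes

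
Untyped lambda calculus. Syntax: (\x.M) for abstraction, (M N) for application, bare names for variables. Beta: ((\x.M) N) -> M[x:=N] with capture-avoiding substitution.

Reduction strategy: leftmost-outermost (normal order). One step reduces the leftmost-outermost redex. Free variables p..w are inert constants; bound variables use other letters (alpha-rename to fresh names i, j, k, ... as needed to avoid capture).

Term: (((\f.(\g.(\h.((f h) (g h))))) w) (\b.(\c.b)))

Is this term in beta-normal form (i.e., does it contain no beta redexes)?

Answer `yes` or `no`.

Answer: no

Derivation:
Term: (((\f.(\g.(\h.((f h) (g h))))) w) (\b.(\c.b)))
Found 1 beta redex(es).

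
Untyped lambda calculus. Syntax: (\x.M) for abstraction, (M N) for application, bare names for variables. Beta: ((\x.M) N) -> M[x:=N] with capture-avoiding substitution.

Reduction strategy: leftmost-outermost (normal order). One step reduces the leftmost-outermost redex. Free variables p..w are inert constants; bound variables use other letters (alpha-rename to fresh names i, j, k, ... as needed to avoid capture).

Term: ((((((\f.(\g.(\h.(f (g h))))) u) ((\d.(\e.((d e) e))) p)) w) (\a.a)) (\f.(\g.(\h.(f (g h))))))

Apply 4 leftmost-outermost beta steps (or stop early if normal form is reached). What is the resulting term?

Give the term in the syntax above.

Step 0: ((((((\f.(\g.(\h.(f (g h))))) u) ((\d.(\e.((d e) e))) p)) w) (\a.a)) (\f.(\g.(\h.(f (g h))))))
Step 1: (((((\g.(\h.(u (g h)))) ((\d.(\e.((d e) e))) p)) w) (\a.a)) (\f.(\g.(\h.(f (g h))))))
Step 2: ((((\h.(u (((\d.(\e.((d e) e))) p) h))) w) (\a.a)) (\f.(\g.(\h.(f (g h))))))
Step 3: (((u (((\d.(\e.((d e) e))) p) w)) (\a.a)) (\f.(\g.(\h.(f (g h))))))
Step 4: (((u ((\e.((p e) e)) w)) (\a.a)) (\f.(\g.(\h.(f (g h))))))

Answer: (((u ((\e.((p e) e)) w)) (\a.a)) (\f.(\g.(\h.(f (g h))))))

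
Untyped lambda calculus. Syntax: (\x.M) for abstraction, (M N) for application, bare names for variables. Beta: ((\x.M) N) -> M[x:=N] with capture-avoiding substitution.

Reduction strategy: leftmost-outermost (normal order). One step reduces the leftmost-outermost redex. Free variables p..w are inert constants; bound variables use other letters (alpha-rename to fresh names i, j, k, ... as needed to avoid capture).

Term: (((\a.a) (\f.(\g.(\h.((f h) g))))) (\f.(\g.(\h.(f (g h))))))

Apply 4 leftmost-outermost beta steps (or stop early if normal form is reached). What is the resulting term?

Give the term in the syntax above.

Step 0: (((\a.a) (\f.(\g.(\h.((f h) g))))) (\f.(\g.(\h.(f (g h))))))
Step 1: ((\f.(\g.(\h.((f h) g)))) (\f.(\g.(\h.(f (g h))))))
Step 2: (\g.(\h.(((\f.(\g.(\h.(f (g h))))) h) g)))
Step 3: (\g.(\h.((\g.(\i.(h (g i)))) g)))
Step 4: (\g.(\h.(\i.(h (g i)))))

Answer: (\g.(\h.(\i.(h (g i)))))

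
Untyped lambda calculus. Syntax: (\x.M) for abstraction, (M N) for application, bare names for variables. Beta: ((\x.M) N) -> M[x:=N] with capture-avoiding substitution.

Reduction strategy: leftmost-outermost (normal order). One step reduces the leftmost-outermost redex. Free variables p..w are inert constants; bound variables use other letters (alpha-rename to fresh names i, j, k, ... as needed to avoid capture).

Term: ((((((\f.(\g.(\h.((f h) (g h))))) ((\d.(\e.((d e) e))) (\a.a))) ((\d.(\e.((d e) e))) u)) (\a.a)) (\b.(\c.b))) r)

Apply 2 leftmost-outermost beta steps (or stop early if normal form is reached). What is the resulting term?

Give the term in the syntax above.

Step 0: ((((((\f.(\g.(\h.((f h) (g h))))) ((\d.(\e.((d e) e))) (\a.a))) ((\d.(\e.((d e) e))) u)) (\a.a)) (\b.(\c.b))) r)
Step 1: (((((\g.(\h.((((\d.(\e.((d e) e))) (\a.a)) h) (g h)))) ((\d.(\e.((d e) e))) u)) (\a.a)) (\b.(\c.b))) r)
Step 2: ((((\h.((((\d.(\e.((d e) e))) (\a.a)) h) (((\d.(\e.((d e) e))) u) h))) (\a.a)) (\b.(\c.b))) r)

Answer: ((((\h.((((\d.(\e.((d e) e))) (\a.a)) h) (((\d.(\e.((d e) e))) u) h))) (\a.a)) (\b.(\c.b))) r)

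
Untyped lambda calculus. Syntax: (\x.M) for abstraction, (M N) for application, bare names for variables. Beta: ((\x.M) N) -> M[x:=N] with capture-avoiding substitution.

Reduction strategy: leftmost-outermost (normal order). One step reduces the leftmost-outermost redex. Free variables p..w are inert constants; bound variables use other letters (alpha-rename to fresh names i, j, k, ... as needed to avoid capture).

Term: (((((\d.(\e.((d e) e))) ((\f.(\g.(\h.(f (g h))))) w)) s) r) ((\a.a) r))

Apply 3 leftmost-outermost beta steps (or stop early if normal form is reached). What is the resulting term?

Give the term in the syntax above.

Answer: (((((\g.(\h.(w (g h)))) s) s) r) ((\a.a) r))

Derivation:
Step 0: (((((\d.(\e.((d e) e))) ((\f.(\g.(\h.(f (g h))))) w)) s) r) ((\a.a) r))
Step 1: ((((\e.((((\f.(\g.(\h.(f (g h))))) w) e) e)) s) r) ((\a.a) r))
Step 2: ((((((\f.(\g.(\h.(f (g h))))) w) s) s) r) ((\a.a) r))
Step 3: (((((\g.(\h.(w (g h)))) s) s) r) ((\a.a) r))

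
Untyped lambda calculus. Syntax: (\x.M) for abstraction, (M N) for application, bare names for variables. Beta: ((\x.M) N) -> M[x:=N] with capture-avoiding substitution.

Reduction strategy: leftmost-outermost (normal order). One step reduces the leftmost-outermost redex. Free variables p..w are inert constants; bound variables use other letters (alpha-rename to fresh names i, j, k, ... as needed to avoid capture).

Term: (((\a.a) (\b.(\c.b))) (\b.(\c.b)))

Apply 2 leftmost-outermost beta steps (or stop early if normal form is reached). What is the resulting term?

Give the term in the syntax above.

Step 0: (((\a.a) (\b.(\c.b))) (\b.(\c.b)))
Step 1: ((\b.(\c.b)) (\b.(\c.b)))
Step 2: (\c.(\b.(\c.b)))

Answer: (\c.(\b.(\c.b)))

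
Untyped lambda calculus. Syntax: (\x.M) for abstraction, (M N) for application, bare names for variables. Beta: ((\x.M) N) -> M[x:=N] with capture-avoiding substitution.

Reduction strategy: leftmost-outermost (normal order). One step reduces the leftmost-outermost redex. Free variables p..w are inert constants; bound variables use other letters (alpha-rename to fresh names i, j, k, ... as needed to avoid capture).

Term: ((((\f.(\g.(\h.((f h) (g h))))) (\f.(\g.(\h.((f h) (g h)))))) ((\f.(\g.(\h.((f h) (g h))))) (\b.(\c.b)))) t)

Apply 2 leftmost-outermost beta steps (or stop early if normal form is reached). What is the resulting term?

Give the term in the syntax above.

Step 0: ((((\f.(\g.(\h.((f h) (g h))))) (\f.(\g.(\h.((f h) (g h)))))) ((\f.(\g.(\h.((f h) (g h))))) (\b.(\c.b)))) t)
Step 1: (((\g.(\h.(((\f.(\g.(\h.((f h) (g h))))) h) (g h)))) ((\f.(\g.(\h.((f h) (g h))))) (\b.(\c.b)))) t)
Step 2: ((\h.(((\f.(\g.(\h.((f h) (g h))))) h) (((\f.(\g.(\h.((f h) (g h))))) (\b.(\c.b))) h))) t)

Answer: ((\h.(((\f.(\g.(\h.((f h) (g h))))) h) (((\f.(\g.(\h.((f h) (g h))))) (\b.(\c.b))) h))) t)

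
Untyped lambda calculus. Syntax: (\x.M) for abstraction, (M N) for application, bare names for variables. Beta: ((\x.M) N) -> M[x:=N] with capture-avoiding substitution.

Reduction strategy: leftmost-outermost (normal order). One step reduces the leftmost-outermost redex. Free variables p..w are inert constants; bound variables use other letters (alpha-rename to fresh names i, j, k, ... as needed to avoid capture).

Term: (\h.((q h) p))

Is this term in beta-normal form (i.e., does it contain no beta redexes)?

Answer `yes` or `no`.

Term: (\h.((q h) p))
No beta redexes found.

Answer: yes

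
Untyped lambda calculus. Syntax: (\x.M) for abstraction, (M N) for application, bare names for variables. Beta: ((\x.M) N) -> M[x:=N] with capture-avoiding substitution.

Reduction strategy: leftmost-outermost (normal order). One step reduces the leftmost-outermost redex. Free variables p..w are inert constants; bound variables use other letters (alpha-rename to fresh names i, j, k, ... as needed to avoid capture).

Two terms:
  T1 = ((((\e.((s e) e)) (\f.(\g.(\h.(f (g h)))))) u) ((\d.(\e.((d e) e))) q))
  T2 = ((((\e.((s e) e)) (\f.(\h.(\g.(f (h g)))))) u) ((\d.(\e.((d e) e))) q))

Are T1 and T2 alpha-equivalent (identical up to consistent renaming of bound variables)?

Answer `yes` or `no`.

Term 1: ((((\e.((s e) e)) (\f.(\g.(\h.(f (g h)))))) u) ((\d.(\e.((d e) e))) q))
Term 2: ((((\e.((s e) e)) (\f.(\h.(\g.(f (h g)))))) u) ((\d.(\e.((d e) e))) q))
Alpha-equivalence: compare structure up to binder renaming.
Result: True

Answer: yes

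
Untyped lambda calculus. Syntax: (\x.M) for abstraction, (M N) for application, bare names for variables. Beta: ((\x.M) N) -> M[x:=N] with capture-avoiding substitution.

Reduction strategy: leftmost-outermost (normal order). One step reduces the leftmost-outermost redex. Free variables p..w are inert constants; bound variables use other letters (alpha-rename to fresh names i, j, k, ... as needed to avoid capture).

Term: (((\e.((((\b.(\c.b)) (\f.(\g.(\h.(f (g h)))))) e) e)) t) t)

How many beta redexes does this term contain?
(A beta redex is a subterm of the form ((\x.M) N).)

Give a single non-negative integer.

Answer: 2

Derivation:
Term: (((\e.((((\b.(\c.b)) (\f.(\g.(\h.(f (g h)))))) e) e)) t) t)
  Redex: ((\e.((((\b.(\c.b)) (\f.(\g.(\h.(f (g h)))))) e) e)) t)
  Redex: ((\b.(\c.b)) (\f.(\g.(\h.(f (g h))))))
Total redexes: 2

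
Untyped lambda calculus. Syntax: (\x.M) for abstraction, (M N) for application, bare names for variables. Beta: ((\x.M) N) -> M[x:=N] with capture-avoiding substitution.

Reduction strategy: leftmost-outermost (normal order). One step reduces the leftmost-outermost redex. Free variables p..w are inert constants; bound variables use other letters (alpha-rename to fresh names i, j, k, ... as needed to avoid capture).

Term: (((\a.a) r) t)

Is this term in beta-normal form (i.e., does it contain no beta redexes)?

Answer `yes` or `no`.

Answer: no

Derivation:
Term: (((\a.a) r) t)
Found 1 beta redex(es).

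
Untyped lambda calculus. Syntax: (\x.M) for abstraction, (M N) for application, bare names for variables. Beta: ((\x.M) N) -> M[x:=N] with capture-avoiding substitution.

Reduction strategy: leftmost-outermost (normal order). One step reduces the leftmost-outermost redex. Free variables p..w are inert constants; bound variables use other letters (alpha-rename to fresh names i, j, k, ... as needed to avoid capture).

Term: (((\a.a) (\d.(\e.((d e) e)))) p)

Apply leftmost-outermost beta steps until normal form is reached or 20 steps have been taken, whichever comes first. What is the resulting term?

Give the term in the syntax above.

Step 0: (((\a.a) (\d.(\e.((d e) e)))) p)
Step 1: ((\d.(\e.((d e) e))) p)
Step 2: (\e.((p e) e))

Answer: (\e.((p e) e))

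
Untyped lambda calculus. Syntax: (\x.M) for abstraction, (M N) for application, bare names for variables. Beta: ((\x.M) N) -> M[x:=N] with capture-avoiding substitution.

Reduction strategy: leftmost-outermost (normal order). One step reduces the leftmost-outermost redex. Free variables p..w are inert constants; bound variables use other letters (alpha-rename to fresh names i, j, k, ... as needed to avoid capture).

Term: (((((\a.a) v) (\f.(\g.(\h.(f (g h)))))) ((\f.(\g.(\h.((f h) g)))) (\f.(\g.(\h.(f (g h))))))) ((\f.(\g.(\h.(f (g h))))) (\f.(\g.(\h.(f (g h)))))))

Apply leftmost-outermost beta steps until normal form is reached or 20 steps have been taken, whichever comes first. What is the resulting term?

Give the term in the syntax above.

Answer: (((v (\f.(\g.(\h.(f (g h)))))) (\g.(\h.(\i.(h (g i)))))) (\g.(\h.(\i.(\j.((g h) (i j)))))))

Derivation:
Step 0: (((((\a.a) v) (\f.(\g.(\h.(f (g h)))))) ((\f.(\g.(\h.((f h) g)))) (\f.(\g.(\h.(f (g h))))))) ((\f.(\g.(\h.(f (g h))))) (\f.(\g.(\h.(f (g h)))))))
Step 1: (((v (\f.(\g.(\h.(f (g h)))))) ((\f.(\g.(\h.((f h) g)))) (\f.(\g.(\h.(f (g h))))))) ((\f.(\g.(\h.(f (g h))))) (\f.(\g.(\h.(f (g h)))))))
Step 2: (((v (\f.(\g.(\h.(f (g h)))))) (\g.(\h.(((\f.(\g.(\h.(f (g h))))) h) g)))) ((\f.(\g.(\h.(f (g h))))) (\f.(\g.(\h.(f (g h)))))))
Step 3: (((v (\f.(\g.(\h.(f (g h)))))) (\g.(\h.((\g.(\i.(h (g i)))) g)))) ((\f.(\g.(\h.(f (g h))))) (\f.(\g.(\h.(f (g h)))))))
Step 4: (((v (\f.(\g.(\h.(f (g h)))))) (\g.(\h.(\i.(h (g i)))))) ((\f.(\g.(\h.(f (g h))))) (\f.(\g.(\h.(f (g h)))))))
Step 5: (((v (\f.(\g.(\h.(f (g h)))))) (\g.(\h.(\i.(h (g i)))))) (\g.(\h.((\f.(\g.(\h.(f (g h))))) (g h)))))
Step 6: (((v (\f.(\g.(\h.(f (g h)))))) (\g.(\h.(\i.(h (g i)))))) (\g.(\h.(\i.(\j.((g h) (i j)))))))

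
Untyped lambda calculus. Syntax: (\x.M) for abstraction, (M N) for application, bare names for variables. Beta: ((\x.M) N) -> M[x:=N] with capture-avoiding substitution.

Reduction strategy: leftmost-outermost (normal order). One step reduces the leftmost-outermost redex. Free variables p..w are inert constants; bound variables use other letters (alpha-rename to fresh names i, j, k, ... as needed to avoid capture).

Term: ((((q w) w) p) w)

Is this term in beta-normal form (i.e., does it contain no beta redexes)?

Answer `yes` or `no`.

Answer: yes

Derivation:
Term: ((((q w) w) p) w)
No beta redexes found.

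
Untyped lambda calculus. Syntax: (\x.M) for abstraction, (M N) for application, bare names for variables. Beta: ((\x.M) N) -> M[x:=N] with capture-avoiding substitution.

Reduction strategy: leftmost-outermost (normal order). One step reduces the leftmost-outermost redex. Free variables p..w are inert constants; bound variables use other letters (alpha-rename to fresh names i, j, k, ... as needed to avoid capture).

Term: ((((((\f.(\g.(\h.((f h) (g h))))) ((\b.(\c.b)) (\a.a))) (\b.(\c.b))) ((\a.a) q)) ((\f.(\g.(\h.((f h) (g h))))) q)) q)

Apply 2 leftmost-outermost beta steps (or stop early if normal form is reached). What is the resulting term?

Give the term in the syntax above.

Step 0: ((((((\f.(\g.(\h.((f h) (g h))))) ((\b.(\c.b)) (\a.a))) (\b.(\c.b))) ((\a.a) q)) ((\f.(\g.(\h.((f h) (g h))))) q)) q)
Step 1: (((((\g.(\h.((((\b.(\c.b)) (\a.a)) h) (g h)))) (\b.(\c.b))) ((\a.a) q)) ((\f.(\g.(\h.((f h) (g h))))) q)) q)
Step 2: ((((\h.((((\b.(\c.b)) (\a.a)) h) ((\b.(\c.b)) h))) ((\a.a) q)) ((\f.(\g.(\h.((f h) (g h))))) q)) q)

Answer: ((((\h.((((\b.(\c.b)) (\a.a)) h) ((\b.(\c.b)) h))) ((\a.a) q)) ((\f.(\g.(\h.((f h) (g h))))) q)) q)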